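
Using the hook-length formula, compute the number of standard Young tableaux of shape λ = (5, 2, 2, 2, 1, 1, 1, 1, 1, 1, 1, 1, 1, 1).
# SYT of shape (5, 2, 2, 2, 1, 1, 1, 1, 1, 1, 1, 1, 1, 1) = 1421200

Hook-length formula: f^λ = n! / Π hook(c), product over all cells c of the Young diagram. For λ = (5, 2, 2, 2, 1, 1, 1, 1, 1, 1, 1, 1, 1, 1), n = 21 boxes. Hook lengths by row (left-to-right, top-to-bottom): [18, 7, 3, 2, 1]; [14, 3]; [13, 2]; [12, 1]; [10]; [9]; [8]; [7]; [6]; [5]; [4]; [3]; [2]; [1]. Product of hooks = 35949157171200. So f^λ = 21! / 35949157171200 = 51090942171709440000 / 35949157171200 = 1421200.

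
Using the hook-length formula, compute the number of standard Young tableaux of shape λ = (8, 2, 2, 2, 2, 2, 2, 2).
# SYT of shape (8, 2, 2, 2, 2, 2, 2, 2) = 36581688

Hook-length formula: f^λ = n! / Π hook(c), product over all cells c of the Young diagram. For λ = (8, 2, 2, 2, 2, 2, 2, 2), n = 22 boxes. Hook lengths by row (left-to-right, top-to-bottom): [15, 14, 6, 5, 4, 3, 2, 1]; [8, 7]; [7, 6]; [6, 5]; [5, 4]; [4, 3]; [3, 2]; [2, 1]. Product of hooks = 30725775360000. So f^λ = 22! / 30725775360000 = 1124000727777607680000 / 30725775360000 = 36581688.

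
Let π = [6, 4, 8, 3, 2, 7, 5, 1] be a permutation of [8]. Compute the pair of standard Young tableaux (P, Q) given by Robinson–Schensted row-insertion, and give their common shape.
P = [1, 5] / [2, 7] / [3, 8] / [4] / [6];  Q = [1, 3] / [2, 6] / [4, 7] / [5] / [8];  common shape = (2, 2, 2, 1, 1)

Row-insert the values π_1, π_2, … into P one at a time, bumping the leftmost entry strictly greater than the inserted value down to the next row. The recording tableau Q records, in position (i, j), the step at which that cell was added to P.
  Insert 6 (step 1): P = [6];  Q = [1]
  Insert 4 (step 2): P = [4] / [6];  Q = [1] / [2]
  Insert 8 (step 3): P = [4, 8] / [6];  Q = [1, 3] / [2]
  Insert 3 (step 4): P = [3, 8] / [4] / [6];  Q = [1, 3] / [2] / [4]
  Insert 2 (step 5): P = [2, 8] / [3] / [4] / [6];  Q = [1, 3] / [2] / [4] / [5]
  Insert 7 (step 6): P = [2, 7] / [3, 8] / [4] / [6];  Q = [1, 3] / [2, 6] / [4] / [5]
  Insert 5 (step 7): P = [2, 5] / [3, 7] / [4, 8] / [6];  Q = [1, 3] / [2, 6] / [4, 7] / [5]
  Insert 1 (step 8): P = [1, 5] / [2, 7] / [3, 8] / [4] / [6];  Q = [1, 3] / [2, 6] / [4, 7] / [5] / [8]
Final shape: (2, 2, 2, 1, 1).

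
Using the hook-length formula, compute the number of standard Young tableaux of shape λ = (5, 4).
# SYT of shape (5, 4) = 42

Hook-length formula: f^λ = n! / Π hook(c), product over all cells c of the Young diagram. For λ = (5, 4), n = 9 boxes. Hook lengths by row (left-to-right, top-to-bottom): [6, 5, 4, 3, 1]; [4, 3, 2, 1]. Product of hooks = 8640. So f^λ = 9! / 8640 = 362880 / 8640 = 42.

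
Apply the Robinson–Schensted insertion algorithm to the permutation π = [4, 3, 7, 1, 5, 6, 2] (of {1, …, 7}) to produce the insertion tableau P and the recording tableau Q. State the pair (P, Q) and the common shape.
P = [1, 2, 6] / [3, 5] / [4, 7];  Q = [1, 3, 6] / [2, 5] / [4, 7];  common shape = (3, 2, 2)

Row-insert the values π_1, π_2, … into P one at a time, bumping the leftmost entry strictly greater than the inserted value down to the next row. The recording tableau Q records, in position (i, j), the step at which that cell was added to P.
  Insert 4 (step 1): P = [4];  Q = [1]
  Insert 3 (step 2): P = [3] / [4];  Q = [1] / [2]
  Insert 7 (step 3): P = [3, 7] / [4];  Q = [1, 3] / [2]
  Insert 1 (step 4): P = [1, 7] / [3] / [4];  Q = [1, 3] / [2] / [4]
  Insert 5 (step 5): P = [1, 5] / [3, 7] / [4];  Q = [1, 3] / [2, 5] / [4]
  Insert 6 (step 6): P = [1, 5, 6] / [3, 7] / [4];  Q = [1, 3, 6] / [2, 5] / [4]
  Insert 2 (step 7): P = [1, 2, 6] / [3, 5] / [4, 7];  Q = [1, 3, 6] / [2, 5] / [4, 7]
Final shape: (3, 2, 2).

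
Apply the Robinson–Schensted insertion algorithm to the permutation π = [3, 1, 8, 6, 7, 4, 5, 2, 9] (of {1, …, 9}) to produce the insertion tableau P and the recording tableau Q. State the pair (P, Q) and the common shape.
P = [1, 2, 5, 9] / [3, 4, 7] / [6] / [8];  Q = [1, 3, 5, 9] / [2, 4, 7] / [6] / [8];  common shape = (4, 3, 1, 1)

Row-insert the values π_1, π_2, … into P one at a time, bumping the leftmost entry strictly greater than the inserted value down to the next row. The recording tableau Q records, in position (i, j), the step at which that cell was added to P.
  Insert 3 (step 1): P = [3];  Q = [1]
  Insert 1 (step 2): P = [1] / [3];  Q = [1] / [2]
  Insert 8 (step 3): P = [1, 8] / [3];  Q = [1, 3] / [2]
  Insert 6 (step 4): P = [1, 6] / [3, 8];  Q = [1, 3] / [2, 4]
  Insert 7 (step 5): P = [1, 6, 7] / [3, 8];  Q = [1, 3, 5] / [2, 4]
  Insert 4 (step 6): P = [1, 4, 7] / [3, 6] / [8];  Q = [1, 3, 5] / [2, 4] / [6]
  Insert 5 (step 7): P = [1, 4, 5] / [3, 6, 7] / [8];  Q = [1, 3, 5] / [2, 4, 7] / [6]
  Insert 2 (step 8): P = [1, 2, 5] / [3, 4, 7] / [6] / [8];  Q = [1, 3, 5] / [2, 4, 7] / [6] / [8]
  Insert 9 (step 9): P = [1, 2, 5, 9] / [3, 4, 7] / [6] / [8];  Q = [1, 3, 5, 9] / [2, 4, 7] / [6] / [8]
Final shape: (4, 3, 1, 1).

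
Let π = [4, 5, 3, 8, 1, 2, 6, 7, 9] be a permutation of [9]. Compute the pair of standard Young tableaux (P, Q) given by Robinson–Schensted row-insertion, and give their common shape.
P = [1, 2, 6, 7, 9] / [3, 5, 8] / [4];  Q = [1, 2, 4, 8, 9] / [3, 6, 7] / [5];  common shape = (5, 3, 1)

Row-insert the values π_1, π_2, … into P one at a time, bumping the leftmost entry strictly greater than the inserted value down to the next row. The recording tableau Q records, in position (i, j), the step at which that cell was added to P.
  Insert 4 (step 1): P = [4];  Q = [1]
  Insert 5 (step 2): P = [4, 5];  Q = [1, 2]
  Insert 3 (step 3): P = [3, 5] / [4];  Q = [1, 2] / [3]
  Insert 8 (step 4): P = [3, 5, 8] / [4];  Q = [1, 2, 4] / [3]
  Insert 1 (step 5): P = [1, 5, 8] / [3] / [4];  Q = [1, 2, 4] / [3] / [5]
  Insert 2 (step 6): P = [1, 2, 8] / [3, 5] / [4];  Q = [1, 2, 4] / [3, 6] / [5]
  Insert 6 (step 7): P = [1, 2, 6] / [3, 5, 8] / [4];  Q = [1, 2, 4] / [3, 6, 7] / [5]
  Insert 7 (step 8): P = [1, 2, 6, 7] / [3, 5, 8] / [4];  Q = [1, 2, 4, 8] / [3, 6, 7] / [5]
  Insert 9 (step 9): P = [1, 2, 6, 7, 9] / [3, 5, 8] / [4];  Q = [1, 2, 4, 8, 9] / [3, 6, 7] / [5]
Final shape: (5, 3, 1).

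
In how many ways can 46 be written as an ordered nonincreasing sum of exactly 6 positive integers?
p(46, 6 parts) = 3692

Partitions of n into exactly k parts are in bijection with partitions of n − k into at most k parts (subtract 1 from each part). So p(46, exactly 6) = p(40, parts ≤ 6). Computing via the recurrence p(m, j) = p(m, j−1) + p(m−j, j) gives 3692.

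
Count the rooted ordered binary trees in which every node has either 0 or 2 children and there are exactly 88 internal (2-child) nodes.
C_88 = 64633260585762914370496637486146181462681535261000

These full binary trees are counted by the Catalan number C_n = (1/(n + 1)) · C(2n, n). For n = 88: C_88 = (1/89) · C(176, 88) = 5752360192132899378974200736267010150178656638229000/89 = 64633260585762914370496637486146181462681535261000.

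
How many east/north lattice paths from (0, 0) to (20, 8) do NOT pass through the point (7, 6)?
Number of paths = 2927925

Total paths from (0, 0) to (20, 8): C(28, 20) = 3108105. Paths through (7, 6): (paths (0, 0) → (7, 6)) × (paths (7, 6) → (20, 8)) = C(13, 7) · C(15, 13) = 1716 · 105 = 180180. Avoidance count = 3108105 − 180180 = 2927925.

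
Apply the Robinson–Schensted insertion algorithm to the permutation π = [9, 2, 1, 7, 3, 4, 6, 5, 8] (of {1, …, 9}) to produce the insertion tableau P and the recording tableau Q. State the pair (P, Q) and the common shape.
P = [1, 3, 4, 5, 8] / [2, 6] / [7] / [9];  Q = [1, 4, 6, 7, 9] / [2, 5] / [3] / [8];  common shape = (5, 2, 1, 1)

Row-insert the values π_1, π_2, … into P one at a time, bumping the leftmost entry strictly greater than the inserted value down to the next row. The recording tableau Q records, in position (i, j), the step at which that cell was added to P.
  Insert 9 (step 1): P = [9];  Q = [1]
  Insert 2 (step 2): P = [2] / [9];  Q = [1] / [2]
  Insert 1 (step 3): P = [1] / [2] / [9];  Q = [1] / [2] / [3]
  Insert 7 (step 4): P = [1, 7] / [2] / [9];  Q = [1, 4] / [2] / [3]
  Insert 3 (step 5): P = [1, 3] / [2, 7] / [9];  Q = [1, 4] / [2, 5] / [3]
  Insert 4 (step 6): P = [1, 3, 4] / [2, 7] / [9];  Q = [1, 4, 6] / [2, 5] / [3]
  Insert 6 (step 7): P = [1, 3, 4, 6] / [2, 7] / [9];  Q = [1, 4, 6, 7] / [2, 5] / [3]
  Insert 5 (step 8): P = [1, 3, 4, 5] / [2, 6] / [7] / [9];  Q = [1, 4, 6, 7] / [2, 5] / [3] / [8]
  Insert 8 (step 9): P = [1, 3, 4, 5, 8] / [2, 6] / [7] / [9];  Q = [1, 4, 6, 7, 9] / [2, 5] / [3] / [8]
Final shape: (5, 2, 1, 1).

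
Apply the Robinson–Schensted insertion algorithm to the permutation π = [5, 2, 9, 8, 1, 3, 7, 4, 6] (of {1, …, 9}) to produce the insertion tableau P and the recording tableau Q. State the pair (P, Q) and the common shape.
P = [1, 3, 4, 6] / [2, 7] / [5, 8] / [9];  Q = [1, 3, 7, 9] / [2, 4] / [5, 6] / [8];  common shape = (4, 2, 2, 1)

Row-insert the values π_1, π_2, … into P one at a time, bumping the leftmost entry strictly greater than the inserted value down to the next row. The recording tableau Q records, in position (i, j), the step at which that cell was added to P.
  Insert 5 (step 1): P = [5];  Q = [1]
  Insert 2 (step 2): P = [2] / [5];  Q = [1] / [2]
  Insert 9 (step 3): P = [2, 9] / [5];  Q = [1, 3] / [2]
  Insert 8 (step 4): P = [2, 8] / [5, 9];  Q = [1, 3] / [2, 4]
  Insert 1 (step 5): P = [1, 8] / [2, 9] / [5];  Q = [1, 3] / [2, 4] / [5]
  Insert 3 (step 6): P = [1, 3] / [2, 8] / [5, 9];  Q = [1, 3] / [2, 4] / [5, 6]
  Insert 7 (step 7): P = [1, 3, 7] / [2, 8] / [5, 9];  Q = [1, 3, 7] / [2, 4] / [5, 6]
  Insert 4 (step 8): P = [1, 3, 4] / [2, 7] / [5, 8] / [9];  Q = [1, 3, 7] / [2, 4] / [5, 6] / [8]
  Insert 6 (step 9): P = [1, 3, 4, 6] / [2, 7] / [5, 8] / [9];  Q = [1, 3, 7, 9] / [2, 4] / [5, 6] / [8]
Final shape: (4, 2, 2, 1).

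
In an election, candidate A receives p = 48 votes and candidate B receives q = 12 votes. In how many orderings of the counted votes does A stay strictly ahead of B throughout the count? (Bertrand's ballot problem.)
Strict-lead orderings = 839615306985

Total orderings of the 60 votes with 48 for A: C(60, 48) = 1399358844975. By the Bertrand ballot formula (Cycle Lemma / reflection principle), the number of orderings in which A is strictly ahead of B throughout is (p − q)/(p + q) · C(p + q, p) = (48 − 12)/(48 + 12) · 1399358844975 = 839615306985.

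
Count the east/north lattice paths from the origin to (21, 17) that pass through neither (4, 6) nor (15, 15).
Number of paths = 20915879820

Inclusion–exclusion. Total paths: C(38, 21) = 28781143380. Through P₁: C(10, 4)·C(28, 17) = 4509577800. Through P₂: C(30, 15)·C(8, 6) = 4343290560. Since P₁ is strictly southwest of P₂, a monotone path through both must visit P₁ then P₂; paths through both = C(10, 4)·C(20, 11)·C(8, 6) = 987604800. Avoid both = 28781143380 − 4509577800 − 4343290560 + 987604800 = 20915879820.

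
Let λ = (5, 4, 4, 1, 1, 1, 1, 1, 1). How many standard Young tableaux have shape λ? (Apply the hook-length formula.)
# SYT of shape (5, 4, 4, 1, 1, 1, 1, 1, 1) = 6837264

Hook-length formula: f^λ = n! / Π hook(c), product over all cells c of the Young diagram. For λ = (5, 4, 4, 1, 1, 1, 1, 1, 1), n = 19 boxes. Hook lengths by row (left-to-right, top-to-bottom): [13, 6, 5, 4, 1]; [11, 4, 3, 2]; [10, 3, 2, 1]; [6]; [5]; [4]; [3]; [2]; [1]. Product of hooks = 17791488000. So f^λ = 19! / 17791488000 = 121645100408832000 / 17791488000 = 6837264.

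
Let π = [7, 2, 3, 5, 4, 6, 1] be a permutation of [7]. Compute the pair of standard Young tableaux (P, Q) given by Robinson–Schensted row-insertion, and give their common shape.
P = [1, 3, 4, 6] / [2] / [5] / [7];  Q = [1, 3, 4, 6] / [2] / [5] / [7];  common shape = (4, 1, 1, 1)

Row-insert the values π_1, π_2, … into P one at a time, bumping the leftmost entry strictly greater than the inserted value down to the next row. The recording tableau Q records, in position (i, j), the step at which that cell was added to P.
  Insert 7 (step 1): P = [7];  Q = [1]
  Insert 2 (step 2): P = [2] / [7];  Q = [1] / [2]
  Insert 3 (step 3): P = [2, 3] / [7];  Q = [1, 3] / [2]
  Insert 5 (step 4): P = [2, 3, 5] / [7];  Q = [1, 3, 4] / [2]
  Insert 4 (step 5): P = [2, 3, 4] / [5] / [7];  Q = [1, 3, 4] / [2] / [5]
  Insert 6 (step 6): P = [2, 3, 4, 6] / [5] / [7];  Q = [1, 3, 4, 6] / [2] / [5]
  Insert 1 (step 7): P = [1, 3, 4, 6] / [2] / [5] / [7];  Q = [1, 3, 4, 6] / [2] / [5] / [7]
Final shape: (4, 1, 1, 1).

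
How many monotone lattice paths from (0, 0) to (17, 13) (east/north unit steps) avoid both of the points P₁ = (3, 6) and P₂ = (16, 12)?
Number of paths = 53706996

Inclusion–exclusion. Total paths: C(30, 17) = 119759850. Through P₁: C(9, 3)·C(21, 14) = 9767520. Through P₂: C(28, 16)·C(2, 1) = 60843510. Since P₁ is strictly southwest of P₂, a monotone path through both must visit P₁ then P₂; paths through both = C(9, 3)·C(19, 13)·C(2, 1) = 4558176. Avoid both = 119759850 − 9767520 − 60843510 + 4558176 = 53706996.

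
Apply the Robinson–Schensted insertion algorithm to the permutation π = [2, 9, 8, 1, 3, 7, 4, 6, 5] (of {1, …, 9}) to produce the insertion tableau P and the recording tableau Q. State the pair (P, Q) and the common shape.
P = [1, 3, 4, 5] / [2, 6] / [7] / [8] / [9];  Q = [1, 2, 6, 8] / [3, 5] / [4] / [7] / [9];  common shape = (4, 2, 1, 1, 1)

Row-insert the values π_1, π_2, … into P one at a time, bumping the leftmost entry strictly greater than the inserted value down to the next row. The recording tableau Q records, in position (i, j), the step at which that cell was added to P.
  Insert 2 (step 1): P = [2];  Q = [1]
  Insert 9 (step 2): P = [2, 9];  Q = [1, 2]
  Insert 8 (step 3): P = [2, 8] / [9];  Q = [1, 2] / [3]
  Insert 1 (step 4): P = [1, 8] / [2] / [9];  Q = [1, 2] / [3] / [4]
  Insert 3 (step 5): P = [1, 3] / [2, 8] / [9];  Q = [1, 2] / [3, 5] / [4]
  Insert 7 (step 6): P = [1, 3, 7] / [2, 8] / [9];  Q = [1, 2, 6] / [3, 5] / [4]
  Insert 4 (step 7): P = [1, 3, 4] / [2, 7] / [8] / [9];  Q = [1, 2, 6] / [3, 5] / [4] / [7]
  Insert 6 (step 8): P = [1, 3, 4, 6] / [2, 7] / [8] / [9];  Q = [1, 2, 6, 8] / [3, 5] / [4] / [7]
  Insert 5 (step 9): P = [1, 3, 4, 5] / [2, 6] / [7] / [8] / [9];  Q = [1, 2, 6, 8] / [3, 5] / [4] / [7] / [9]
Final shape: (4, 2, 1, 1, 1).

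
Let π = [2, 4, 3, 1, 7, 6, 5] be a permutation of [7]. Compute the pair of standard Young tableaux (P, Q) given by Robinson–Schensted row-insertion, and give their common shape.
P = [1, 3, 5] / [2, 6] / [4, 7];  Q = [1, 2, 5] / [3, 6] / [4, 7];  common shape = (3, 2, 2)

Row-insert the values π_1, π_2, … into P one at a time, bumping the leftmost entry strictly greater than the inserted value down to the next row. The recording tableau Q records, in position (i, j), the step at which that cell was added to P.
  Insert 2 (step 1): P = [2];  Q = [1]
  Insert 4 (step 2): P = [2, 4];  Q = [1, 2]
  Insert 3 (step 3): P = [2, 3] / [4];  Q = [1, 2] / [3]
  Insert 1 (step 4): P = [1, 3] / [2] / [4];  Q = [1, 2] / [3] / [4]
  Insert 7 (step 5): P = [1, 3, 7] / [2] / [4];  Q = [1, 2, 5] / [3] / [4]
  Insert 6 (step 6): P = [1, 3, 6] / [2, 7] / [4];  Q = [1, 2, 5] / [3, 6] / [4]
  Insert 5 (step 7): P = [1, 3, 5] / [2, 6] / [4, 7];  Q = [1, 2, 5] / [3, 6] / [4, 7]
Final shape: (3, 2, 2).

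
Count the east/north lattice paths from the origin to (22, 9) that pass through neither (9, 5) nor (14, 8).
Number of paths = 13526393

Inclusion–exclusion. Total paths: C(31, 22) = 20160075. Through P₁: C(14, 9)·C(17, 13) = 4764760. Through P₂: C(22, 14)·C(9, 8) = 2877930. Since P₁ is strictly southwest of P₂, a monotone path through both must visit P₁ then P₂; paths through both = C(14, 9)·C(8, 5)·C(9, 8) = 1009008. Avoid both = 20160075 − 4764760 − 2877930 + 1009008 = 13526393.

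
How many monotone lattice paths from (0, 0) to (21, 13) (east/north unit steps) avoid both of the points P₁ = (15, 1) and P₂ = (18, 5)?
Number of paths = 922227051

Inclusion–exclusion. Total paths: C(34, 21) = 927983760. Through P₁: C(16, 15)·C(18, 6) = 297024. Through P₂: C(23, 18)·C(11, 3) = 5552085. Since P₁ is strictly southwest of P₂, a monotone path through both must visit P₁ then P₂; paths through both = C(16, 15)·C(7, 3)·C(11, 3) = 92400. Avoid both = 927983760 − 297024 − 5552085 + 92400 = 922227051.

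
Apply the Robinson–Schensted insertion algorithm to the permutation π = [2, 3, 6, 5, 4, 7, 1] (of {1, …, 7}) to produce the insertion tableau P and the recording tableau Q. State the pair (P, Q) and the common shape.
P = [1, 3, 4, 7] / [2] / [5] / [6];  Q = [1, 2, 3, 6] / [4] / [5] / [7];  common shape = (4, 1, 1, 1)

Row-insert the values π_1, π_2, … into P one at a time, bumping the leftmost entry strictly greater than the inserted value down to the next row. The recording tableau Q records, in position (i, j), the step at which that cell was added to P.
  Insert 2 (step 1): P = [2];  Q = [1]
  Insert 3 (step 2): P = [2, 3];  Q = [1, 2]
  Insert 6 (step 3): P = [2, 3, 6];  Q = [1, 2, 3]
  Insert 5 (step 4): P = [2, 3, 5] / [6];  Q = [1, 2, 3] / [4]
  Insert 4 (step 5): P = [2, 3, 4] / [5] / [6];  Q = [1, 2, 3] / [4] / [5]
  Insert 7 (step 6): P = [2, 3, 4, 7] / [5] / [6];  Q = [1, 2, 3, 6] / [4] / [5]
  Insert 1 (step 7): P = [1, 3, 4, 7] / [2] / [5] / [6];  Q = [1, 2, 3, 6] / [4] / [5] / [7]
Final shape: (4, 1, 1, 1).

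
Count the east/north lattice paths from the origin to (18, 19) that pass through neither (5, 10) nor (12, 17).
Number of paths = 15014369748

Inclusion–exclusion. Total paths: C(37, 18) = 17672631900. Through P₁: C(15, 5)·C(22, 13) = 1493752260. Through P₂: C(29, 12)·C(8, 6) = 1453086180. Since P₁ is strictly southwest of P₂, a monotone path through both must visit P₁ then P₂; paths through both = C(15, 5)·C(14, 7)·C(8, 6) = 288576288. Avoid both = 17672631900 − 1493752260 − 1453086180 + 288576288 = 15014369748.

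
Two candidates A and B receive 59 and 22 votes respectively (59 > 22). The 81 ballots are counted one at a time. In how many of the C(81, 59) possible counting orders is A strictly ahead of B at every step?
Strict-lead orderings = 16987882761279279200

Total orderings of the 81 votes with 59 for A: C(81, 59) = 37189689288205989600. By the Bertrand ballot formula (Cycle Lemma / reflection principle), the number of orderings in which A is strictly ahead of B throughout is (p − q)/(p + q) · C(p + q, p) = (59 − 22)/(59 + 22) · 37189689288205989600 = 16987882761279279200.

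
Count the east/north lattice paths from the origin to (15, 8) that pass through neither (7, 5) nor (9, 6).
Number of paths = 286022

Inclusion–exclusion. Total paths: C(23, 15) = 490314. Through P₁: C(12, 7)·C(11, 8) = 130680. Through P₂: C(15, 9)·C(8, 6) = 140140. Since P₁ is strictly southwest of P₂, a monotone path through both must visit P₁ then P₂; paths through both = C(12, 7)·C(3, 2)·C(8, 6) = 66528. Avoid both = 490314 − 130680 − 140140 + 66528 = 286022.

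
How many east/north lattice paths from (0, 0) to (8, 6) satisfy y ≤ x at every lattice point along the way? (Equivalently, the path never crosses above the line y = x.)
Number of paths = 1001

By the reflection principle (André's argument), the number of monotone paths to (8, 6) with n ≤ m that never go above y = x is C(14, 8) − C(14, 9) = 3003 − 2002 = 1001.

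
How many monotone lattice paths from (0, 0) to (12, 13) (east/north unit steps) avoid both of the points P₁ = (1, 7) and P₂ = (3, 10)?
Number of paths = 5055972

Inclusion–exclusion. Total paths: C(25, 12) = 5200300. Through P₁: C(8, 1)·C(17, 11) = 99008. Through P₂: C(13, 3)·C(12, 9) = 62920. Since P₁ is strictly southwest of P₂, a monotone path through both must visit P₁ then P₂; paths through both = C(8, 1)·C(5, 2)·C(12, 9) = 17600. Avoid both = 5200300 − 99008 − 62920 + 17600 = 5055972.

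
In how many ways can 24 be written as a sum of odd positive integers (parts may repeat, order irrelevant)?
p_odd(24) = 122

Enumerate partitions using only odd parts via the recurrence o(n, m) = o(n, m−2) + o(n−m, m) over odd m, starting from the largest odd part ≤ n. This gives p_odd(24) = 122. (Euler's theorem: equals the count of distinct-part partitions.)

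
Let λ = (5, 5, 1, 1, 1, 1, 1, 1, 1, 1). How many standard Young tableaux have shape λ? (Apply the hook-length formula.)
# SYT of shape (5, 5, 1, 1, 1, 1, 1, 1, 1, 1) = 302940

Hook-length formula: f^λ = n! / Π hook(c), product over all cells c of the Young diagram. For λ = (5, 5, 1, 1, 1, 1, 1, 1, 1, 1), n = 18 boxes. Hook lengths by row (left-to-right, top-to-bottom): [14, 5, 4, 3, 2]; [13, 4, 3, 2, 1]; [8]; [7]; [6]; [5]; [4]; [3]; [2]; [1]. Product of hooks = 21134131200. So f^λ = 18! / 21134131200 = 6402373705728000 / 21134131200 = 302940.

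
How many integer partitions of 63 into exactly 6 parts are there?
p(63, 6 parts) = 15944

Partitions of n into exactly k parts are in bijection with partitions of n − k into at most k parts (subtract 1 from each part). So p(63, exactly 6) = p(57, parts ≤ 6). Computing via the recurrence p(m, j) = p(m, j−1) + p(m−j, j) gives 15944.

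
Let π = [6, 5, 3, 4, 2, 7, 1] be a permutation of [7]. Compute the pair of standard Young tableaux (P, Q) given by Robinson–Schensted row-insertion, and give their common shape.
P = [1, 4, 7] / [2] / [3] / [5] / [6];  Q = [1, 4, 6] / [2] / [3] / [5] / [7];  common shape = (3, 1, 1, 1, 1)

Row-insert the values π_1, π_2, … into P one at a time, bumping the leftmost entry strictly greater than the inserted value down to the next row. The recording tableau Q records, in position (i, j), the step at which that cell was added to P.
  Insert 6 (step 1): P = [6];  Q = [1]
  Insert 5 (step 2): P = [5] / [6];  Q = [1] / [2]
  Insert 3 (step 3): P = [3] / [5] / [6];  Q = [1] / [2] / [3]
  Insert 4 (step 4): P = [3, 4] / [5] / [6];  Q = [1, 4] / [2] / [3]
  Insert 2 (step 5): P = [2, 4] / [3] / [5] / [6];  Q = [1, 4] / [2] / [3] / [5]
  Insert 7 (step 6): P = [2, 4, 7] / [3] / [5] / [6];  Q = [1, 4, 6] / [2] / [3] / [5]
  Insert 1 (step 7): P = [1, 4, 7] / [2] / [3] / [5] / [6];  Q = [1, 4, 6] / [2] / [3] / [5] / [7]
Final shape: (3, 1, 1, 1, 1).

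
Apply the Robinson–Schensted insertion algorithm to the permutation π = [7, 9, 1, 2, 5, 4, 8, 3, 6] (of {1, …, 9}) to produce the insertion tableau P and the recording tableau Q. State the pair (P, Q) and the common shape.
P = [1, 2, 3, 6] / [4, 8] / [5, 9] / [7];  Q = [1, 2, 5, 7] / [3, 4] / [6, 9] / [8];  common shape = (4, 2, 2, 1)

Row-insert the values π_1, π_2, … into P one at a time, bumping the leftmost entry strictly greater than the inserted value down to the next row. The recording tableau Q records, in position (i, j), the step at which that cell was added to P.
  Insert 7 (step 1): P = [7];  Q = [1]
  Insert 9 (step 2): P = [7, 9];  Q = [1, 2]
  Insert 1 (step 3): P = [1, 9] / [7];  Q = [1, 2] / [3]
  Insert 2 (step 4): P = [1, 2] / [7, 9];  Q = [1, 2] / [3, 4]
  Insert 5 (step 5): P = [1, 2, 5] / [7, 9];  Q = [1, 2, 5] / [3, 4]
  Insert 4 (step 6): P = [1, 2, 4] / [5, 9] / [7];  Q = [1, 2, 5] / [3, 4] / [6]
  Insert 8 (step 7): P = [1, 2, 4, 8] / [5, 9] / [7];  Q = [1, 2, 5, 7] / [3, 4] / [6]
  Insert 3 (step 8): P = [1, 2, 3, 8] / [4, 9] / [5] / [7];  Q = [1, 2, 5, 7] / [3, 4] / [6] / [8]
  Insert 6 (step 9): P = [1, 2, 3, 6] / [4, 8] / [5, 9] / [7];  Q = [1, 2, 5, 7] / [3, 4] / [6, 9] / [8]
Final shape: (4, 2, 2, 1).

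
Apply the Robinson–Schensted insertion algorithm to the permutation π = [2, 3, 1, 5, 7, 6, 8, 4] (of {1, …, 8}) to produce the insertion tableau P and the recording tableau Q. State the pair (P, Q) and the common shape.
P = [1, 3, 4, 6, 8] / [2, 5] / [7];  Q = [1, 2, 4, 5, 7] / [3, 6] / [8];  common shape = (5, 2, 1)

Row-insert the values π_1, π_2, … into P one at a time, bumping the leftmost entry strictly greater than the inserted value down to the next row. The recording tableau Q records, in position (i, j), the step at which that cell was added to P.
  Insert 2 (step 1): P = [2];  Q = [1]
  Insert 3 (step 2): P = [2, 3];  Q = [1, 2]
  Insert 1 (step 3): P = [1, 3] / [2];  Q = [1, 2] / [3]
  Insert 5 (step 4): P = [1, 3, 5] / [2];  Q = [1, 2, 4] / [3]
  Insert 7 (step 5): P = [1, 3, 5, 7] / [2];  Q = [1, 2, 4, 5] / [3]
  Insert 6 (step 6): P = [1, 3, 5, 6] / [2, 7];  Q = [1, 2, 4, 5] / [3, 6]
  Insert 8 (step 7): P = [1, 3, 5, 6, 8] / [2, 7];  Q = [1, 2, 4, 5, 7] / [3, 6]
  Insert 4 (step 8): P = [1, 3, 4, 6, 8] / [2, 5] / [7];  Q = [1, 2, 4, 5, 7] / [3, 6] / [8]
Final shape: (5, 2, 1).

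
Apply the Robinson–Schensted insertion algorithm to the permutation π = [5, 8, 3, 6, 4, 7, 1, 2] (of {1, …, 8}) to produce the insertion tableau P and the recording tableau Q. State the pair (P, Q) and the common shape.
P = [1, 2, 7] / [3, 4] / [5, 6] / [8];  Q = [1, 2, 6] / [3, 4] / [5, 8] / [7];  common shape = (3, 2, 2, 1)

Row-insert the values π_1, π_2, … into P one at a time, bumping the leftmost entry strictly greater than the inserted value down to the next row. The recording tableau Q records, in position (i, j), the step at which that cell was added to P.
  Insert 5 (step 1): P = [5];  Q = [1]
  Insert 8 (step 2): P = [5, 8];  Q = [1, 2]
  Insert 3 (step 3): P = [3, 8] / [5];  Q = [1, 2] / [3]
  Insert 6 (step 4): P = [3, 6] / [5, 8];  Q = [1, 2] / [3, 4]
  Insert 4 (step 5): P = [3, 4] / [5, 6] / [8];  Q = [1, 2] / [3, 4] / [5]
  Insert 7 (step 6): P = [3, 4, 7] / [5, 6] / [8];  Q = [1, 2, 6] / [3, 4] / [5]
  Insert 1 (step 7): P = [1, 4, 7] / [3, 6] / [5] / [8];  Q = [1, 2, 6] / [3, 4] / [5] / [7]
  Insert 2 (step 8): P = [1, 2, 7] / [3, 4] / [5, 6] / [8];  Q = [1, 2, 6] / [3, 4] / [5, 8] / [7]
Final shape: (3, 2, 2, 1).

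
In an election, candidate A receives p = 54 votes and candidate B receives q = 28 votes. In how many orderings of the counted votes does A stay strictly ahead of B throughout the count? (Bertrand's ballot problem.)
Strict-lead orderings = 2141545201251718788240

Total orderings of the 82 votes with 54 for A: C(82, 54) = 6754104096255420793680. By the Bertrand ballot formula (Cycle Lemma / reflection principle), the number of orderings in which A is strictly ahead of B throughout is (p − q)/(p + q) · C(p + q, p) = (54 − 28)/(54 + 28) · 6754104096255420793680 = 2141545201251718788240.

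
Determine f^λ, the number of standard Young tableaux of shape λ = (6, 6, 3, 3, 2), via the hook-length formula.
# SYT of shape (6, 6, 3, 3, 2) = 64664600

Hook-length formula: f^λ = n! / Π hook(c), product over all cells c of the Young diagram. For λ = (6, 6, 3, 3, 2), n = 20 boxes. Hook lengths by row (left-to-right, top-to-bottom): [10, 9, 7, 4, 3, 2]; [9, 8, 6, 3, 2, 1]; [5, 4, 2]; [4, 3, 1]; [2, 1]. Product of hooks = 37623398400. So f^λ = 20! / 37623398400 = 2432902008176640000 / 37623398400 = 64664600.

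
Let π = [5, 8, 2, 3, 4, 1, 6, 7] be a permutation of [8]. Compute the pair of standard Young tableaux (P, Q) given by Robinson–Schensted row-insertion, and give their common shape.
P = [1, 3, 4, 6, 7] / [2, 8] / [5];  Q = [1, 2, 5, 7, 8] / [3, 4] / [6];  common shape = (5, 2, 1)

Row-insert the values π_1, π_2, … into P one at a time, bumping the leftmost entry strictly greater than the inserted value down to the next row. The recording tableau Q records, in position (i, j), the step at which that cell was added to P.
  Insert 5 (step 1): P = [5];  Q = [1]
  Insert 8 (step 2): P = [5, 8];  Q = [1, 2]
  Insert 2 (step 3): P = [2, 8] / [5];  Q = [1, 2] / [3]
  Insert 3 (step 4): P = [2, 3] / [5, 8];  Q = [1, 2] / [3, 4]
  Insert 4 (step 5): P = [2, 3, 4] / [5, 8];  Q = [1, 2, 5] / [3, 4]
  Insert 1 (step 6): P = [1, 3, 4] / [2, 8] / [5];  Q = [1, 2, 5] / [3, 4] / [6]
  Insert 6 (step 7): P = [1, 3, 4, 6] / [2, 8] / [5];  Q = [1, 2, 5, 7] / [3, 4] / [6]
  Insert 7 (step 8): P = [1, 3, 4, 6, 7] / [2, 8] / [5];  Q = [1, 2, 5, 7, 8] / [3, 4] / [6]
Final shape: (5, 2, 1).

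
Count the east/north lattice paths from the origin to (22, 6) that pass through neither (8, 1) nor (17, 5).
Number of paths = 152694

Inclusion–exclusion. Total paths: C(28, 22) = 376740. Through P₁: C(9, 8)·C(19, 14) = 104652. Through P₂: C(22, 17)·C(6, 5) = 158004. Since P₁ is strictly southwest of P₂, a monotone path through both must visit P₁ then P₂; paths through both = C(9, 8)·C(13, 9)·C(6, 5) = 38610. Avoid both = 376740 − 104652 − 158004 + 38610 = 152694.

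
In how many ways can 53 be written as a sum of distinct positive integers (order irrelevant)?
q(53) = 5120

A partition into distinct parts is a strictly decreasing sequence summing to n. The recurrence d(n, m) = d(n, m−1) + d(n−m, m−1) (use part m at most once) with q(n) = d(n, n) gives q(53) = 5120. (Euler's theorem: # distinct-part partitions = # odd-part partitions.)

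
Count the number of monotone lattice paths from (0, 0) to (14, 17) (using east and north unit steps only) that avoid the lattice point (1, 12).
Number of paths = 265071141

Total paths from (0, 0) to (14, 17): C(31, 14) = 265182525. Paths through (1, 12): (paths (0, 0) → (1, 12)) × (paths (1, 12) → (14, 17)) = C(13, 1) · C(18, 13) = 13 · 8568 = 111384. Avoidance count = 265182525 − 111384 = 265071141.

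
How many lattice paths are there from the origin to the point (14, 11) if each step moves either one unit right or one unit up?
Number of paths = 4457400

A monotone lattice path from (0, 0) to (14, 11) consists of 14 east steps and 11 north steps in some order, so it is determined by which 14 of the 25 steps are east. The count is C(25, 14) = 4457400.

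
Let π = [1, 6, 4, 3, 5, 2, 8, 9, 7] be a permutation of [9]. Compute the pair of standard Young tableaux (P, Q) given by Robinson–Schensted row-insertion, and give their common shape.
P = [1, 2, 5, 7, 9] / [3, 8] / [4] / [6];  Q = [1, 2, 5, 7, 8] / [3, 9] / [4] / [6];  common shape = (5, 2, 1, 1)

Row-insert the values π_1, π_2, … into P one at a time, bumping the leftmost entry strictly greater than the inserted value down to the next row. The recording tableau Q records, in position (i, j), the step at which that cell was added to P.
  Insert 1 (step 1): P = [1];  Q = [1]
  Insert 6 (step 2): P = [1, 6];  Q = [1, 2]
  Insert 4 (step 3): P = [1, 4] / [6];  Q = [1, 2] / [3]
  Insert 3 (step 4): P = [1, 3] / [4] / [6];  Q = [1, 2] / [3] / [4]
  Insert 5 (step 5): P = [1, 3, 5] / [4] / [6];  Q = [1, 2, 5] / [3] / [4]
  Insert 2 (step 6): P = [1, 2, 5] / [3] / [4] / [6];  Q = [1, 2, 5] / [3] / [4] / [6]
  Insert 8 (step 7): P = [1, 2, 5, 8] / [3] / [4] / [6];  Q = [1, 2, 5, 7] / [3] / [4] / [6]
  Insert 9 (step 8): P = [1, 2, 5, 8, 9] / [3] / [4] / [6];  Q = [1, 2, 5, 7, 8] / [3] / [4] / [6]
  Insert 7 (step 9): P = [1, 2, 5, 7, 9] / [3, 8] / [4] / [6];  Q = [1, 2, 5, 7, 8] / [3, 9] / [4] / [6]
Final shape: (5, 2, 1, 1).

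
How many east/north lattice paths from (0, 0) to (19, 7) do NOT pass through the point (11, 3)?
Number of paths = 477620

Total paths from (0, 0) to (19, 7): C(26, 19) = 657800. Paths through (11, 3): (paths (0, 0) → (11, 3)) × (paths (11, 3) → (19, 7)) = C(14, 11) · C(12, 8) = 364 · 495 = 180180. Avoidance count = 657800 − 180180 = 477620.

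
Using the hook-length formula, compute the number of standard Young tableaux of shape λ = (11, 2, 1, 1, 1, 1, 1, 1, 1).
# SYT of shape (11, 2, 1, 1, 1, 1, 1, 1, 1) = 707200

Hook-length formula: f^λ = n! / Π hook(c), product over all cells c of the Young diagram. For λ = (11, 2, 1, 1, 1, 1, 1, 1, 1), n = 20 boxes. Hook lengths by row (left-to-right, top-to-bottom): [19, 11, 9, 8, 7, 6, 5, 4, 3, 2, 1]; [9, 1]; [7]; [6]; [5]; [4]; [3]; [2]; [1]. Product of hooks = 3440189491200. So f^λ = 20! / 3440189491200 = 2432902008176640000 / 3440189491200 = 707200.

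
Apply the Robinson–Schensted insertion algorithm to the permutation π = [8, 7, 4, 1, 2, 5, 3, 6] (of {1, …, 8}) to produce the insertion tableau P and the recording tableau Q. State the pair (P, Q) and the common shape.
P = [1, 2, 3, 6] / [4, 5] / [7] / [8];  Q = [1, 5, 6, 8] / [2, 7] / [3] / [4];  common shape = (4, 2, 1, 1)

Row-insert the values π_1, π_2, … into P one at a time, bumping the leftmost entry strictly greater than the inserted value down to the next row. The recording tableau Q records, in position (i, j), the step at which that cell was added to P.
  Insert 8 (step 1): P = [8];  Q = [1]
  Insert 7 (step 2): P = [7] / [8];  Q = [1] / [2]
  Insert 4 (step 3): P = [4] / [7] / [8];  Q = [1] / [2] / [3]
  Insert 1 (step 4): P = [1] / [4] / [7] / [8];  Q = [1] / [2] / [3] / [4]
  Insert 2 (step 5): P = [1, 2] / [4] / [7] / [8];  Q = [1, 5] / [2] / [3] / [4]
  Insert 5 (step 6): P = [1, 2, 5] / [4] / [7] / [8];  Q = [1, 5, 6] / [2] / [3] / [4]
  Insert 3 (step 7): P = [1, 2, 3] / [4, 5] / [7] / [8];  Q = [1, 5, 6] / [2, 7] / [3] / [4]
  Insert 6 (step 8): P = [1, 2, 3, 6] / [4, 5] / [7] / [8];  Q = [1, 5, 6, 8] / [2, 7] / [3] / [4]
Final shape: (4, 2, 1, 1).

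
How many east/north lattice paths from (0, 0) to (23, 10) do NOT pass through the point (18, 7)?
Number of paths = 65641840

Total paths from (0, 0) to (23, 10): C(33, 23) = 92561040. Paths through (18, 7): (paths (0, 0) → (18, 7)) × (paths (18, 7) → (23, 10)) = C(25, 18) · C(8, 5) = 480700 · 56 = 26919200. Avoidance count = 92561040 − 26919200 = 65641840.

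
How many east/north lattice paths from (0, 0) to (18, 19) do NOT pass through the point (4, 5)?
Number of paths = 12617940300

Total paths from (0, 0) to (18, 19): C(37, 18) = 17672631900. Paths through (4, 5): (paths (0, 0) → (4, 5)) × (paths (4, 5) → (18, 19)) = C(9, 4) · C(28, 14) = 126 · 40116600 = 5054691600. Avoidance count = 17672631900 − 5054691600 = 12617940300.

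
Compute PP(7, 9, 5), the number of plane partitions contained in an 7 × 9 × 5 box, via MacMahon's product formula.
PP(7, 9, 5) = 2424984388825856

Evaluate the triple product over i = 1..7, j = 1..9, k = 1..5. The factors are (2/1) · (3/2) · (4/3) · (5/4) · (6/5) · (3/2) · (4/3) · (5/4) · … (315 factors total). The numerators and denominators telescope so the product is an integer; carrying out the multiplication exactly gives PP(7, 9, 5) = 2424984388825856.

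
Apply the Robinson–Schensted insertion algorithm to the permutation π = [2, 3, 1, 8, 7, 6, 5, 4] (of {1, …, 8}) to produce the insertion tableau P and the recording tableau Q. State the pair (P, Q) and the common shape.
P = [1, 3, 4] / [2, 5] / [6] / [7] / [8];  Q = [1, 2, 4] / [3, 5] / [6] / [7] / [8];  common shape = (3, 2, 1, 1, 1)

Row-insert the values π_1, π_2, … into P one at a time, bumping the leftmost entry strictly greater than the inserted value down to the next row. The recording tableau Q records, in position (i, j), the step at which that cell was added to P.
  Insert 2 (step 1): P = [2];  Q = [1]
  Insert 3 (step 2): P = [2, 3];  Q = [1, 2]
  Insert 1 (step 3): P = [1, 3] / [2];  Q = [1, 2] / [3]
  Insert 8 (step 4): P = [1, 3, 8] / [2];  Q = [1, 2, 4] / [3]
  Insert 7 (step 5): P = [1, 3, 7] / [2, 8];  Q = [1, 2, 4] / [3, 5]
  Insert 6 (step 6): P = [1, 3, 6] / [2, 7] / [8];  Q = [1, 2, 4] / [3, 5] / [6]
  Insert 5 (step 7): P = [1, 3, 5] / [2, 6] / [7] / [8];  Q = [1, 2, 4] / [3, 5] / [6] / [7]
  Insert 4 (step 8): P = [1, 3, 4] / [2, 5] / [6] / [7] / [8];  Q = [1, 2, 4] / [3, 5] / [6] / [7] / [8]
Final shape: (3, 2, 1, 1, 1).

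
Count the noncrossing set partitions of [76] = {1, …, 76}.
C_76 = 4790408930363303911328386208394864461024520

These noncrossing partitions are counted by the Catalan number C_n = (1/(n + 1)) · C(2n, n). For n = 76: C_76 = (1/77) · C(152, 76) = 368861487637974401172285738046404563498888040/77 = 4790408930363303911328386208394864461024520.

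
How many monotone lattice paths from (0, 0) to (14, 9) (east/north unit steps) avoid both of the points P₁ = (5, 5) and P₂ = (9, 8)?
Number of paths = 544070

Inclusion–exclusion. Total paths: C(23, 14) = 817190. Through P₁: C(10, 5)·C(13, 9) = 180180. Through P₂: C(17, 9)·C(6, 5) = 145860. Since P₁ is strictly southwest of P₂, a monotone path through both must visit P₁ then P₂; paths through both = C(10, 5)·C(7, 4)·C(6, 5) = 52920. Avoid both = 817190 − 180180 − 145860 + 52920 = 544070.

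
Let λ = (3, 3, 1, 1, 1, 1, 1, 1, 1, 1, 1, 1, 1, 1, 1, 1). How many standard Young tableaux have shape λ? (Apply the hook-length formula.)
# SYT of shape (3, 3, 1, 1, 1, 1, 1, 1, 1, 1, 1, 1, 1, 1, 1, 1) = 7600

Hook-length formula: f^λ = n! / Π hook(c), product over all cells c of the Young diagram. For λ = (3, 3, 1, 1, 1, 1, 1, 1, 1, 1, 1, 1, 1, 1, 1, 1), n = 20 boxes. Hook lengths by row (left-to-right, top-to-bottom): [18, 3, 2]; [17, 2, 1]; [14]; [13]; [12]; [11]; [10]; [9]; [8]; [7]; [6]; [5]; [4]; [3]; [2]; [1]. Product of hooks = 320118685286400. So f^λ = 20! / 320118685286400 = 2432902008176640000 / 320118685286400 = 7600.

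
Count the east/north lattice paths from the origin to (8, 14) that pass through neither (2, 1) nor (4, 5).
Number of paths = 180459

Inclusion–exclusion. Total paths: C(22, 8) = 319770. Through P₁: C(3, 2)·C(19, 6) = 81396. Through P₂: C(9, 4)·C(13, 4) = 90090. Since P₁ is strictly southwest of P₂, a monotone path through both must visit P₁ then P₂; paths through both = C(3, 2)·C(6, 2)·C(13, 4) = 32175. Avoid both = 319770 − 81396 − 90090 + 32175 = 180459.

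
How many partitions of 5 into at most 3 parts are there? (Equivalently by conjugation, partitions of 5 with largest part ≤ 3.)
p(5, parts ≤ 3) = 5

Partitions of 5 with all parts ≤ 3: 3+2, 3+1+1, 2+2+1, 2+1+1+1, 1+1+1+1+1. Count = 5.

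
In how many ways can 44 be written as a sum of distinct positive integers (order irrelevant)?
q(44) = 1816

A partition into distinct parts is a strictly decreasing sequence summing to n. The recurrence d(n, m) = d(n, m−1) + d(n−m, m−1) (use part m at most once) with q(n) = d(n, n) gives q(44) = 1816. (Euler's theorem: # distinct-part partitions = # odd-part partitions.)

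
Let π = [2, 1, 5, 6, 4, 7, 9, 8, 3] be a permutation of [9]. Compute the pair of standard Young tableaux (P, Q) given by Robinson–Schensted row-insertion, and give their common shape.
P = [1, 3, 6, 7, 8] / [2, 4, 9] / [5];  Q = [1, 3, 4, 6, 7] / [2, 5, 8] / [9];  common shape = (5, 3, 1)

Row-insert the values π_1, π_2, … into P one at a time, bumping the leftmost entry strictly greater than the inserted value down to the next row. The recording tableau Q records, in position (i, j), the step at which that cell was added to P.
  Insert 2 (step 1): P = [2];  Q = [1]
  Insert 1 (step 2): P = [1] / [2];  Q = [1] / [2]
  Insert 5 (step 3): P = [1, 5] / [2];  Q = [1, 3] / [2]
  Insert 6 (step 4): P = [1, 5, 6] / [2];  Q = [1, 3, 4] / [2]
  Insert 4 (step 5): P = [1, 4, 6] / [2, 5];  Q = [1, 3, 4] / [2, 5]
  Insert 7 (step 6): P = [1, 4, 6, 7] / [2, 5];  Q = [1, 3, 4, 6] / [2, 5]
  Insert 9 (step 7): P = [1, 4, 6, 7, 9] / [2, 5];  Q = [1, 3, 4, 6, 7] / [2, 5]
  Insert 8 (step 8): P = [1, 4, 6, 7, 8] / [2, 5, 9];  Q = [1, 3, 4, 6, 7] / [2, 5, 8]
  Insert 3 (step 9): P = [1, 3, 6, 7, 8] / [2, 4, 9] / [5];  Q = [1, 3, 4, 6, 7] / [2, 5, 8] / [9]
Final shape: (5, 3, 1).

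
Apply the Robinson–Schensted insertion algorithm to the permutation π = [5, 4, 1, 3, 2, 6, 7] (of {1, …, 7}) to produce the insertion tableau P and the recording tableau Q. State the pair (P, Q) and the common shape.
P = [1, 2, 6, 7] / [3] / [4] / [5];  Q = [1, 4, 6, 7] / [2] / [3] / [5];  common shape = (4, 1, 1, 1)

Row-insert the values π_1, π_2, … into P one at a time, bumping the leftmost entry strictly greater than the inserted value down to the next row. The recording tableau Q records, in position (i, j), the step at which that cell was added to P.
  Insert 5 (step 1): P = [5];  Q = [1]
  Insert 4 (step 2): P = [4] / [5];  Q = [1] / [2]
  Insert 1 (step 3): P = [1] / [4] / [5];  Q = [1] / [2] / [3]
  Insert 3 (step 4): P = [1, 3] / [4] / [5];  Q = [1, 4] / [2] / [3]
  Insert 2 (step 5): P = [1, 2] / [3] / [4] / [5];  Q = [1, 4] / [2] / [3] / [5]
  Insert 6 (step 6): P = [1, 2, 6] / [3] / [4] / [5];  Q = [1, 4, 6] / [2] / [3] / [5]
  Insert 7 (step 7): P = [1, 2, 6, 7] / [3] / [4] / [5];  Q = [1, 4, 6, 7] / [2] / [3] / [5]
Final shape: (4, 1, 1, 1).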